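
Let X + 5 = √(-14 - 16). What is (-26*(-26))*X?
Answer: -3380 + 676*I*√30 ≈ -3380.0 + 3702.6*I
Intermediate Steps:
X = -5 + I*√30 (X = -5 + √(-14 - 16) = -5 + √(-30) = -5 + I*√30 ≈ -5.0 + 5.4772*I)
(-26*(-26))*X = (-26*(-26))*(-5 + I*√30) = 676*(-5 + I*√30) = -3380 + 676*I*√30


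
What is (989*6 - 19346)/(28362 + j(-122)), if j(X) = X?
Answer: -3353/7060 ≈ -0.47493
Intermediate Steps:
(989*6 - 19346)/(28362 + j(-122)) = (989*6 - 19346)/(28362 - 122) = (5934 - 19346)/28240 = -13412*1/28240 = -3353/7060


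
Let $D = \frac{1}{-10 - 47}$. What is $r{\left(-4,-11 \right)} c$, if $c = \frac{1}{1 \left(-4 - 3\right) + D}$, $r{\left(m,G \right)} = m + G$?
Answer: $\frac{171}{80} \approx 2.1375$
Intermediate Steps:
$D = - \frac{1}{57}$ ($D = \frac{1}{-57} = - \frac{1}{57} \approx -0.017544$)
$r{\left(m,G \right)} = G + m$
$c = - \frac{57}{400}$ ($c = \frac{1}{1 \left(-4 - 3\right) - \frac{1}{57}} = \frac{1}{1 \left(-7\right) - \frac{1}{57}} = \frac{1}{-7 - \frac{1}{57}} = \frac{1}{- \frac{400}{57}} = - \frac{57}{400} \approx -0.1425$)
$r{\left(-4,-11 \right)} c = \left(-11 - 4\right) \left(- \frac{57}{400}\right) = \left(-15\right) \left(- \frac{57}{400}\right) = \frac{171}{80}$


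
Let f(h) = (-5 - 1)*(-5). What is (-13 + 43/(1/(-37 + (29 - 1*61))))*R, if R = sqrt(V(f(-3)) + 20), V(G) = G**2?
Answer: -5960*sqrt(230) ≈ -90388.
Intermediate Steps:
f(h) = 30 (f(h) = -6*(-5) = 30)
R = 2*sqrt(230) (R = sqrt(30**2 + 20) = sqrt(900 + 20) = sqrt(920) = 2*sqrt(230) ≈ 30.332)
(-13 + 43/(1/(-37 + (29 - 1*61))))*R = (-13 + 43/(1/(-37 + (29 - 1*61))))*(2*sqrt(230)) = (-13 + 43/(1/(-37 + (29 - 61))))*(2*sqrt(230)) = (-13 + 43/(1/(-37 - 32)))*(2*sqrt(230)) = (-13 + 43/(1/(-69)))*(2*sqrt(230)) = (-13 + 43/(-1/69))*(2*sqrt(230)) = (-13 + 43*(-69))*(2*sqrt(230)) = (-13 - 2967)*(2*sqrt(230)) = -5960*sqrt(230)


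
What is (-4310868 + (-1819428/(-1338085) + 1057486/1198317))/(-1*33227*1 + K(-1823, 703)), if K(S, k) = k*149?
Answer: -3456128856018924637/57339372105313200 ≈ -60.275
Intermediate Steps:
K(S, k) = 149*k
(-4310868 + (-1819428/(-1338085) + 1057486/1198317))/(-1*33227*1 + K(-1823, 703)) = (-4310868 + (-1819428/(-1338085) + 1057486/1198317))/(-1*33227*1 + 149*703) = (-4310868 + (-1819428*(-1/1338085) + 1057486*(1/1198317)))/(-33227*1 + 104747) = (-4310868 + (1819428/1338085 + 1057486/1198317))/(-33227 + 104747) = (-4310868 + 3595257656986/1603450002945)/71520 = -6912257712037849274/1603450002945*1/71520 = -3456128856018924637/57339372105313200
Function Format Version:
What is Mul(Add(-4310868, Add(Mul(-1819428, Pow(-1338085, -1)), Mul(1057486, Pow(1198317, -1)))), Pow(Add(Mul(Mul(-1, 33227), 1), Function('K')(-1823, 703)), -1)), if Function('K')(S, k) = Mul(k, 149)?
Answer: Rational(-3456128856018924637, 57339372105313200) ≈ -60.275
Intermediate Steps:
Function('K')(S, k) = Mul(149, k)
Mul(Add(-4310868, Add(Mul(-1819428, Pow(-1338085, -1)), Mul(1057486, Pow(1198317, -1)))), Pow(Add(Mul(Mul(-1, 33227), 1), Function('K')(-1823, 703)), -1)) = Mul(Add(-4310868, Add(Mul(-1819428, Pow(-1338085, -1)), Mul(1057486, Pow(1198317, -1)))), Pow(Add(Mul(Mul(-1, 33227), 1), Mul(149, 703)), -1)) = Mul(Add(-4310868, Add(Mul(-1819428, Rational(-1, 1338085)), Mul(1057486, Rational(1, 1198317)))), Pow(Add(Mul(-33227, 1), 104747), -1)) = Mul(Add(-4310868, Add(Rational(1819428, 1338085), Rational(1057486, 1198317))), Pow(Add(-33227, 104747), -1)) = Mul(Add(-4310868, Rational(3595257656986, 1603450002945)), Pow(71520, -1)) = Mul(Rational(-6912257712037849274, 1603450002945), Rational(1, 71520)) = Rational(-3456128856018924637, 57339372105313200)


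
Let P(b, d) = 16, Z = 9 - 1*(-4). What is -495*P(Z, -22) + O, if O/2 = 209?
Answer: -7502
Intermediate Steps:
O = 418 (O = 2*209 = 418)
Z = 13 (Z = 9 + 4 = 13)
-495*P(Z, -22) + O = -495*16 + 418 = -7920 + 418 = -7502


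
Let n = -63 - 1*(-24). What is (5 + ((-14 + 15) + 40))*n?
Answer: -1794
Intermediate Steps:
n = -39 (n = -63 + 24 = -39)
(5 + ((-14 + 15) + 40))*n = (5 + ((-14 + 15) + 40))*(-39) = (5 + (1 + 40))*(-39) = (5 + 41)*(-39) = 46*(-39) = -1794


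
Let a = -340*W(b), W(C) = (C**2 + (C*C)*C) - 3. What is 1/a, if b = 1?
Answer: 1/340 ≈ 0.0029412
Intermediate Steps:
W(C) = -3 + C**2 + C**3 (W(C) = (C**2 + C**2*C) - 3 = (C**2 + C**3) - 3 = -3 + C**2 + C**3)
a = 340 (a = -340*(-3 + 1**2 + 1**3) = -340*(-3 + 1 + 1) = -340*(-1) = 340)
1/a = 1/340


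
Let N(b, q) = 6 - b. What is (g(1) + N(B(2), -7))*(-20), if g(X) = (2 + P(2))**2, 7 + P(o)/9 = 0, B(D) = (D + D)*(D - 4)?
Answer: -74700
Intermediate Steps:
B(D) = 2*D*(-4 + D) (B(D) = (2*D)*(-4 + D) = 2*D*(-4 + D))
P(o) = -63 (P(o) = -63 + 9*0 = -63 + 0 = -63)
g(X) = 3721 (g(X) = (2 - 63)**2 = (-61)**2 = 3721)
(g(1) + N(B(2), -7))*(-20) = (3721 + (6 - 2*2*(-4 + 2)))*(-20) = (3721 + (6 - 2*2*(-2)))*(-20) = (3721 + (6 - 1*(-8)))*(-20) = (3721 + (6 + 8))*(-20) = (3721 + 14)*(-20) = 3735*(-20) = -74700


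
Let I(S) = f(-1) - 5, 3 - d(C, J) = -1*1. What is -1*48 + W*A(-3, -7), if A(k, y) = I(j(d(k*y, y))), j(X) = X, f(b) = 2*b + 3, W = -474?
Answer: 1848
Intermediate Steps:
f(b) = 3 + 2*b
d(C, J) = 4 (d(C, J) = 3 - (-1) = 3 - 1*(-1) = 3 + 1 = 4)
I(S) = -4 (I(S) = (3 + 2*(-1)) - 5 = (3 - 2) - 5 = 1 - 5 = -4)
A(k, y) = -4
-1*48 + W*A(-3, -7) = -1*48 - 474*(-4) = -48 + 1896 = 1848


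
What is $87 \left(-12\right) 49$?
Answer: $-51156$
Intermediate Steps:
$87 \left(-12\right) 49 = \left(-1044\right) 49 = -51156$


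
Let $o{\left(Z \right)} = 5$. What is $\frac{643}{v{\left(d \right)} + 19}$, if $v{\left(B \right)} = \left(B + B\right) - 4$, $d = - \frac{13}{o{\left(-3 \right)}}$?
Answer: $\frac{3215}{49} \approx 65.612$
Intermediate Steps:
$d = - \frac{13}{5} \approx -2.6$
$v{\left(B \right)} = -4 + 2 B$ ($v{\left(B \right)} = 2 B - 4 = -4 + 2 B$)
$\frac{643}{v{\left(d \right)} + 19} = \frac{643}{\left(-4 + 2 \left(- \frac{13}{5}\right)\right) + 19} = \frac{643}{\left(-4 - \frac{26}{5}\right) + 19} = \frac{643}{- \frac{46}{5} + 19} = \frac{643}{\frac{49}{5}} = 643 \cdot \frac{5}{49} = \frac{3215}{49}$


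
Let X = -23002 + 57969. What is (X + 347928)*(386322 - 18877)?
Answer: 140692853275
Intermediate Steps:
X = 34967
(X + 347928)*(386322 - 18877) = (34967 + 347928)*(386322 - 18877) = 382895*367445 = 140692853275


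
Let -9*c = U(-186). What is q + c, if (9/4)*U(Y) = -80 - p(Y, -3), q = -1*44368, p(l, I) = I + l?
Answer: -3594244/81 ≈ -44373.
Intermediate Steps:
q = -44368
U(Y) = -308/9 - 4*Y/9 (U(Y) = 4*(-80 - (-3 + Y))/9 = 4*(-80 + (3 - Y))/9 = 4*(-77 - Y)/9 = -308/9 - 4*Y/9)
c = -436/81 (c = -(-308/9 - 4/9*(-186))/9 = -(-308/9 + 248/3)/9 = -⅑*436/9 = -436/81 ≈ -5.3827)
q + c = -44368 - 436/81 = -3594244/81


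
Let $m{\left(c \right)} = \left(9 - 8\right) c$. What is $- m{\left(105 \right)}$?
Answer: $-105$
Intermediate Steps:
$m{\left(c \right)} = c$ ($m{\left(c \right)} = 1 c = c$)
$- m{\left(105 \right)} = \left(-1\right) 105 = -105$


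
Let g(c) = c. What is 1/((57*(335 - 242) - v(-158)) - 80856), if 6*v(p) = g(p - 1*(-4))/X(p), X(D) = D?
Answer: -474/35813147 ≈ -1.3235e-5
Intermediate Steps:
v(p) = (4 + p)/(6*p) (v(p) = ((p - 1*(-4))/p)/6 = ((p + 4)/p)/6 = ((4 + p)/p)/6 = (4 + p)/(6*p))
1/((57*(335 - 242) - v(-158)) - 80856) = 1/((57*(335 - 242) - (4 - 158)/(6*(-158))) - 80856) = 1/((57*93 - (-1)*(-154)/(6*158)) - 80856) = 1/((5301 - 1*77/474) - 80856) = 1/((5301 - 77/474) - 80856) = 1/(2512597/474 - 80856) = 1/(-35813147/474) = -474/35813147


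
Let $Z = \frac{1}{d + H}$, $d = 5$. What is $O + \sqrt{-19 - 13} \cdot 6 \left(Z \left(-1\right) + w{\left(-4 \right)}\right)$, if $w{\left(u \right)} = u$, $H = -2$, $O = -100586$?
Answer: $-100586 - 104 i \sqrt{2} \approx -1.0059 \cdot 10^{5} - 147.08 i$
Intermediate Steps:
$Z = \frac{1}{3}$ ($Z = \frac{1}{5 - 2} = \frac{1}{3} \approx 0.33333$)
$O + \sqrt{-19 - 13} \cdot 6 \left(Z \left(-1\right) + w{\left(-4 \right)}\right) = -100586 + \sqrt{-19 - 13} \cdot 6 \left(\frac{1}{3} \left(-1\right) - 4\right) = -100586 + \sqrt{-32} \cdot 6 \left(- \frac{1}{3} - 4\right) = -100586 + 4 i \sqrt{2} \cdot 6 \left(- \frac{13}{3}\right) = -100586 + 24 i \sqrt{2} \left(- \frac{13}{3}\right) = -100586 - 104 i \sqrt{2}$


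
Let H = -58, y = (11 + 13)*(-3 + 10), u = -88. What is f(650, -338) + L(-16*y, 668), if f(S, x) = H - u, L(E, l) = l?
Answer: 698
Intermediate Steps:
y = 168 (y = 24*7 = 168)
f(S, x) = 30 (f(S, x) = -58 - 1*(-88) = -58 + 88 = 30)
f(650, -338) + L(-16*y, 668) = 30 + 668 = 698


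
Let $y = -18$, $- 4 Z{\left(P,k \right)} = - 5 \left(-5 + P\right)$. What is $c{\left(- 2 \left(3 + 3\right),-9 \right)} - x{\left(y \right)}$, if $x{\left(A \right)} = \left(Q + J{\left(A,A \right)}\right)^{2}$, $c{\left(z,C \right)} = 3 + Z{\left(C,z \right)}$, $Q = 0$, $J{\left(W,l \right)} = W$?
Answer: $- \frac{677}{2} \approx -338.5$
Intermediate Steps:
$Z{\left(P,k \right)} = - \frac{25}{4} + \frac{5 P}{4}$ ($Z{\left(P,k \right)} = - \frac{\left(-5\right) \left(-5 + P\right)}{4} = - \frac{25 - 5 P}{4} = - \frac{25}{4} + \frac{5 P}{4}$)
$c{\left(z,C \right)} = - \frac{13}{4} + \frac{5 C}{4}$ ($c{\left(z,C \right)} = 3 + \left(- \frac{25}{4} + \frac{5 C}{4}\right) = - \frac{13}{4} + \frac{5 C}{4}$)
$x{\left(A \right)} = A^{2}$ ($x{\left(A \right)} = \left(0 + A\right)^{2} = A^{2}$)
$c{\left(- 2 \left(3 + 3\right),-9 \right)} - x{\left(y \right)} = \left(- \frac{13}{4} + \frac{5}{4} \left(-9\right)\right) - \left(-18\right)^{2} = \left(- \frac{13}{4} - \frac{45}{4}\right) - 324 = - \frac{29}{2} - 324 = - \frac{677}{2}$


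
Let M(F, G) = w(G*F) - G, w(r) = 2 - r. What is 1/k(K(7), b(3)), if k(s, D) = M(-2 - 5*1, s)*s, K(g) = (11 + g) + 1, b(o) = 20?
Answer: 1/2204 ≈ 0.00045372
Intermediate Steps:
K(g) = 12 + g
M(F, G) = 2 - G - F*G (M(F, G) = (2 - G*F) - G = (2 - F*G) - G = 2 - G - F*G)
k(s, D) = s*(2 + 6*s) (k(s, D) = (2 - s - (-2 - 5*1)*s)*s = (2 - s - (-2 - 5)*s)*s = (2 - s - 1*(-7)*s)*s = (2 - s + 7*s)*s = (2 + 6*s)*s = s*(2 + 6*s))
1/k(K(7), b(3)) = 1/(2*(12 + 7)*(1 + 3*(12 + 7))) = 1/(2*19*(1 + 3*19)) = 1/(2*19*(1 + 57)) = 1/(2*19*58) = 1/2204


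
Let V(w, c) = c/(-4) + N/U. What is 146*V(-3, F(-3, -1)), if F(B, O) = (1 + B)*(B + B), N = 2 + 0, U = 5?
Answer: -1898/5 ≈ -379.60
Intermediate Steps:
N = 2
F(B, O) = 2*B*(1 + B) (F(B, O) = (1 + B)*(2*B) = 2*B*(1 + B))
V(w, c) = 2/5 - c/4 (V(w, c) = c/(-4) + 2/5 = c*(-1/4) + 2*(1/5) = -c/4 + 2/5 = 2/5 - c/4)
146*V(-3, F(-3, -1)) = 146*(2/5 - (-3)*(1 - 3)/2) = 146*(2/5 - (-3)*(-2)/2) = 146*(2/5 - 1/4*12) = 146*(2/5 - 3) = 146*(-13/5) = -1898/5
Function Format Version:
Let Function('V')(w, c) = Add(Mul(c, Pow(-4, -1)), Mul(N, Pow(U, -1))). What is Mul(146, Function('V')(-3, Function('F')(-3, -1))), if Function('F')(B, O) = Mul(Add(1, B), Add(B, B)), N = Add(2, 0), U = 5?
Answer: Rational(-1898, 5) ≈ -379.60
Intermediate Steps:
N = 2
Function('F')(B, O) = Mul(2, B, Add(1, B)) (Function('F')(B, O) = Mul(Add(1, B), Mul(2, B)) = Mul(2, B, Add(1, B)))
Function('V')(w, c) = Add(Rational(2, 5), Mul(Rational(-1, 4), c)) (Function('V')(w, c) = Add(Mul(c, Pow(-4, -1)), Mul(2, Pow(5, -1))) = Add(Mul(c, Rational(-1, 4)), Mul(2, Rational(1, 5))) = Add(Mul(Rational(-1, 4), c), Rational(2, 5)) = Add(Rational(2, 5), Mul(Rational(-1, 4), c)))
Mul(146, Function('V')(-3, Function('F')(-3, -1))) = Mul(146, Add(Rational(2, 5), Mul(Rational(-1, 4), Mul(2, -3, Add(1, -3))))) = Mul(146, Add(Rational(2, 5), Mul(Rational(-1, 4), Mul(2, -3, -2)))) = Mul(146, Add(Rational(2, 5), Mul(Rational(-1, 4), 12))) = Mul(146, Add(Rational(2, 5), -3)) = Mul(146, Rational(-13, 5)) = Rational(-1898, 5)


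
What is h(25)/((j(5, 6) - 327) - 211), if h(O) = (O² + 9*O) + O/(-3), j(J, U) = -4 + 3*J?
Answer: -2525/1581 ≈ -1.5971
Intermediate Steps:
h(O) = O² + 26*O/3 (h(O) = (O² + 9*O) + O*(-⅓) = (O² + 9*O) - O/3 = O² + 26*O/3)
h(25)/((j(5, 6) - 327) - 211) = ((⅓)*25*(26 + 3*25))/(((-4 + 3*5) - 327) - 211) = ((⅓)*25*(26 + 75))/(((-4 + 15) - 327) - 211) = ((⅓)*25*101)/((11 - 327) - 211) = 2525/(3*(-316 - 211)) = (2525/3)/(-527) = (2525/3)*(-1/527) = -2525/1581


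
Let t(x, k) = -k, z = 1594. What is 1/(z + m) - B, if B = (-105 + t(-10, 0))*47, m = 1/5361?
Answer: 42171727086/8545435 ≈ 4935.0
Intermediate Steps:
m = 1/5361 ≈ 0.00018653
B = -4935 (B = (-105 - 1*0)*47 = (-105 + 0)*47 = -105*47 = -4935)
1/(z + m) - B = 1/(1594 + 1/5361) - 1*(-4935) = 1/(8545435/5361) + 4935 = 5361/8545435 + 4935 = 42171727086/8545435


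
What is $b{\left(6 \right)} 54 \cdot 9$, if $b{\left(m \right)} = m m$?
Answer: $17496$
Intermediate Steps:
$b{\left(m \right)} = m^{2}$
$b{\left(6 \right)} 54 \cdot 9 = 6^{2} \cdot 54 \cdot 9 = 36 \cdot 54 \cdot 9 = 1944 \cdot 9 = 17496$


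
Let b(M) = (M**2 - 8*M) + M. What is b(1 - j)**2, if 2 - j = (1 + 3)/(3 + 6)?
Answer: 115600/6561 ≈ 17.619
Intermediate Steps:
j = 14/9 (j = 2 - (1 + 3)/(3 + 6) = 2 - 4/9 = 14/9 ≈ 1.5556)
b(M) = M**2 - 7*M
b(1 - j)**2 = ((1 - 1*14/9)*(-7 + (1 - 1*14/9)))**2 = ((1 - 14/9)*(-7 + (1 - 14/9)))**2 = (-5*(-7 - 5/9)/9)**2 = (-5/9*(-68/9))**2 = (340/81)**2 = 115600/6561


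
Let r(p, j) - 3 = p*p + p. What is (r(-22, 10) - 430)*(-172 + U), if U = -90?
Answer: -9170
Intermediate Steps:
r(p, j) = 3 + p + p² (r(p, j) = 3 + (p*p + p) = 3 + (p² + p) = 3 + (p + p²) = 3 + p + p²)
(r(-22, 10) - 430)*(-172 + U) = ((3 - 22 + (-22)²) - 430)*(-172 - 90) = ((3 - 22 + 484) - 430)*(-262) = (465 - 430)*(-262) = 35*(-262) = -9170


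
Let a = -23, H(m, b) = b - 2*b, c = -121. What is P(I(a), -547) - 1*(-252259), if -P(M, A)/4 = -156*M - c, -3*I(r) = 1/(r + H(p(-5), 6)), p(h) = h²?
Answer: 7301683/29 ≈ 2.5178e+5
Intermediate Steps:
H(m, b) = -b
I(r) = -1/(3*(-6 + r)) (I(r) = -1/(3*(r - 1*6)) = -1/(3*(r - 6)) = -1/(3*(-6 + r)))
P(M, A) = -484 + 624*M (P(M, A) = -4*(-156*M - 1*(-121)) = -4*(-156*M + 121) = -4*(121 - 156*M) = -484 + 624*M)
P(I(a), -547) - 1*(-252259) = (-484 + 624*(-1/(-18 + 3*(-23)))) - 1*(-252259) = (-484 + 624*(-1/(-18 - 69))) + 252259 = (-484 + 624*(-1/(-87))) + 252259 = (-484 + 624*(-1*(-1/87))) + 252259 = (-484 + 624*(1/87)) + 252259 = (-484 + 208/29) + 252259 = -13828/29 + 252259 = 7301683/29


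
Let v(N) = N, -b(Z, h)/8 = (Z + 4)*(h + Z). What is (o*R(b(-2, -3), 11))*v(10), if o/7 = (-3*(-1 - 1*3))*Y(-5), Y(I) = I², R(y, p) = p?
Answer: 231000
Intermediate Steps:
b(Z, h) = -8*(4 + Z)*(Z + h) (b(Z, h) = -8*(Z + 4)*(h + Z) = -8*(4 + Z)*(Z + h))
o = 2100 (o = 7*(-3*(-1 - 1*3)*(-5)²) = 7*(-3*(-1 - 3)*25) = 7*(-3*(-4)*25) = 7*(12*25) = 7*300 = 2100)
(o*R(b(-2, -3), 11))*v(10) = (2100*11)*10 = 23100*10 = 231000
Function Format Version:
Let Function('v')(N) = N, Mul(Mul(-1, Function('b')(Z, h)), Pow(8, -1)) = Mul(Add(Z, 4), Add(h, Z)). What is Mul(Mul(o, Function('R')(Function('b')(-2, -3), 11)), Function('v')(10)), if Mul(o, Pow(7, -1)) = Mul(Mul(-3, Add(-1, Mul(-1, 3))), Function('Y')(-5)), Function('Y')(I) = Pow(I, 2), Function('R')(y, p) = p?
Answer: 231000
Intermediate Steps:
Function('b')(Z, h) = Mul(-8, Add(4, Z), Add(Z, h)) (Function('b')(Z, h) = Mul(-8, Mul(Add(Z, 4), Add(h, Z))) = Mul(-8, Mul(Add(4, Z), Add(Z, h))) = Mul(-8, Add(4, Z), Add(Z, h)))
o = 2100 (o = Mul(7, Mul(Mul(-3, Add(-1, Mul(-1, 3))), Pow(-5, 2))) = Mul(7, Mul(Mul(-3, Add(-1, -3)), 25)) = Mul(7, Mul(Mul(-3, -4), 25)) = Mul(7, Mul(12, 25)) = Mul(7, 300) = 2100)
Mul(Mul(o, Function('R')(Function('b')(-2, -3), 11)), Function('v')(10)) = Mul(Mul(2100, 11), 10) = Mul(23100, 10) = 231000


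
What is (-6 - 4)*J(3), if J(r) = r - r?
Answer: 0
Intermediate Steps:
J(r) = 0
(-6 - 4)*J(3) = (-6 - 4)*0 = -10*0 = 0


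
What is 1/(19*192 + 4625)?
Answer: 1/8273 ≈ 0.00012088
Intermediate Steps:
1/(19*192 + 4625) = 1/(3648 + 4625) = 1/8273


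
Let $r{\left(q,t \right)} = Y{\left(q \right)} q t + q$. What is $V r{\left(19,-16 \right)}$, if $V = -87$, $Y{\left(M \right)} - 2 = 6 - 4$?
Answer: $104139$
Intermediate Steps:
$Y{\left(M \right)} = 4$ ($Y{\left(M \right)} = 2 + \left(6 - 4\right) = 2 + 2 = 4$)
$r{\left(q,t \right)} = q + 4 q t$ ($r{\left(q,t \right)} = 4 q t + q = q + 4 q t$)
$V r{\left(19,-16 \right)} = - 87 \cdot 19 \left(1 + 4 \left(-16\right)\right) = - 87 \cdot 19 \left(1 - 64\right) = - 87 \cdot 19 \left(-63\right) = \left(-87\right) \left(-1197\right) = 104139$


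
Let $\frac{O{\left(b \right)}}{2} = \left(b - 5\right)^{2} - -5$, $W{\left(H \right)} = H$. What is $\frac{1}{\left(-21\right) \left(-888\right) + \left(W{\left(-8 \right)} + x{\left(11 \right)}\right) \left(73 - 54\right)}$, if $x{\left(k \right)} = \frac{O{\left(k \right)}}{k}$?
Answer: $\frac{11}{205014} \approx 5.3655 \cdot 10^{-5}$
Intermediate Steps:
$O{\left(b \right)} = 10 + 2 \left(-5 + b\right)^{2}$ ($O{\left(b \right)} = 2 \left(\left(b - 5\right)^{2} - -5\right) = 2 \left(\left(-5 + b\right)^{2} + 5\right) = 2 \left(5 + \left(-5 + b\right)^{2}\right) = 10 + 2 \left(-5 + b\right)^{2}$)
$x{\left(k \right)} = \frac{10 + 2 \left(-5 + k\right)^{2}}{k}$
$\frac{1}{\left(-21\right) \left(-888\right) + \left(W{\left(-8 \right)} + x{\left(11 \right)}\right) \left(73 - 54\right)} = \frac{1}{\left(-21\right) \left(-888\right) + \left(-8 + \frac{2 \left(5 + \left(-5 + 11\right)^{2}\right)}{11}\right) \left(73 - 54\right)} = \frac{1}{18648 + \left(-8 + 2 \cdot \frac{1}{11} \left(5 + 6^{2}\right)\right) 19} = \frac{1}{18648 + \left(-8 + 2 \cdot \frac{1}{11} \left(5 + 36\right)\right) 19} = \frac{1}{18648 + \left(-8 + 2 \cdot \frac{1}{11} \cdot 41\right) 19} = \frac{1}{18648 + \left(-8 + \frac{82}{11}\right) 19} = \frac{1}{18648 - \frac{114}{11}} = \frac{1}{\frac{205014}{11}} = \frac{11}{205014}$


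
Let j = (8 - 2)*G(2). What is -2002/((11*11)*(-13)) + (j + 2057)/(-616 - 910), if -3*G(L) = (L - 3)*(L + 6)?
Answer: -1439/16786 ≈ -0.085726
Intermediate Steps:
G(L) = -(-3 + L)*(6 + L)/3 (G(L) = -(L - 3)*(L + 6)/3 = -(-3 + L)*(6 + L)/3)
j = 16 (j = (8 - 2)*(6 - 1*2 - ⅓*2²) = 6*(6 - 2 - ⅓*4) = 6*(6 - 2 - 4/3) = 6*(8/3) = 16)
-2002/((11*11)*(-13)) + (j + 2057)/(-616 - 910) = -2002/((11*11)*(-13)) + (16 + 2057)/(-616 - 910) = -2002/(121*(-13)) + 2073/(-1526) = -2002/(-1573) + 2073*(-1/1526) = -2002*(-1/1573) - 2073/1526 = 14/11 - 2073/1526 = -1439/16786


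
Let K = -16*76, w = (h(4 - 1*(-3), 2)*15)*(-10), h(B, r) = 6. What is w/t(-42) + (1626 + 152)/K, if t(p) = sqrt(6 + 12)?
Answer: -889/608 - 150*sqrt(2) ≈ -213.59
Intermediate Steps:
t(p) = 3*sqrt(2) (t(p) = sqrt(18) = 3*sqrt(2))
w = -900 (w = (6*15)*(-10) = 90*(-10) = -900)
K = -1216
w/t(-42) + (1626 + 152)/K = -900*sqrt(2)/6 + (1626 + 152)/(-1216) = -150*sqrt(2) + 1778*(-1/1216) = -150*sqrt(2) - 889/608 = -889/608 - 150*sqrt(2)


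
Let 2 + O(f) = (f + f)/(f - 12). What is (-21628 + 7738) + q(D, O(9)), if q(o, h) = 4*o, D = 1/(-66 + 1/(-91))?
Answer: -83437594/6007 ≈ -13890.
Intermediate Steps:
O(f) = -2 + 2*f/(-12 + f) (O(f) = -2 + (f + f)/(f - 12) = -2 + (2*f)/(-12 + f) = -2 + 2*f/(-12 + f))
D = -91/6007 (D = 1/(-66 - 1/91) = 1/(-6007/91) = -91/6007 ≈ -0.015149)
(-21628 + 7738) + q(D, O(9)) = (-21628 + 7738) + 4*(-91/6007) = -13890 - 364/6007 = -83437594/6007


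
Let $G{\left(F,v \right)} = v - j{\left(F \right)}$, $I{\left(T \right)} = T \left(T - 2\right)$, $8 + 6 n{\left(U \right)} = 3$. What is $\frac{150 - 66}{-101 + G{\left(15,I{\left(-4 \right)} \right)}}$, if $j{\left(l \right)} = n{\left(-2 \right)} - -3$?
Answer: $- \frac{504}{475} \approx -1.0611$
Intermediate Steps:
$n{\left(U \right)} = - \frac{5}{6}$ ($n{\left(U \right)} = - \frac{4}{3} + \frac{1}{6} \cdot 3 = - \frac{4}{3} + \frac{1}{2} = - \frac{5}{6}$)
$I{\left(T \right)} = T \left(-2 + T\right)$
$j{\left(l \right)} = \frac{13}{6}$ ($j{\left(l \right)} = - \frac{5}{6} - -3 = - \frac{5}{6} + 3 = \frac{13}{6}$)
$G{\left(F,v \right)} = - \frac{13}{6} + v$ ($G{\left(F,v \right)} = v - \frac{13}{6} = - \frac{13}{6} + v$)
$\frac{150 - 66}{-101 + G{\left(15,I{\left(-4 \right)} \right)}} = \frac{150 - 66}{-101 - \left(\frac{13}{6} + 4 \left(-2 - 4\right)\right)} = \frac{84}{-101 - - \frac{131}{6}} = \frac{84}{-101 + \left(- \frac{13}{6} + 24\right)} = \frac{84}{-101 + \frac{131}{6}} = \frac{84}{- \frac{475}{6}} = 84 \left(- \frac{6}{475}\right) = - \frac{504}{475}$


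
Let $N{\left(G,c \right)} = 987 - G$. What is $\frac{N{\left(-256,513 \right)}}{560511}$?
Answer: $\frac{1243}{560511} \approx 0.0022176$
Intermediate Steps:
$\frac{N{\left(-256,513 \right)}}{560511} = \frac{987 - -256}{560511} = \left(987 + 256\right) \frac{1}{560511} = 1243 \cdot \frac{1}{560511} = \frac{1243}{560511}$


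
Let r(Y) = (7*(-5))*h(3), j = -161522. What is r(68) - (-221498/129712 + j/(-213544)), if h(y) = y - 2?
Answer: -58945278077/1731201208 ≈ -34.049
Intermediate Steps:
h(y) = -2 + y
r(Y) = -35 (r(Y) = (7*(-5))*(-2 + 3) = -35*1 = -35)
r(68) - (-221498/129712 + j/(-213544)) = -35 - (-221498/129712 - 161522/(-213544)) = -35 - (-221498*1/129712 - 161522*(-1/213544)) = -35 - (-110749/64856 + 80761/106772) = -35 - 1*(-1646764203/1731201208) = -35 + 1646764203/1731201208 = -58945278077/1731201208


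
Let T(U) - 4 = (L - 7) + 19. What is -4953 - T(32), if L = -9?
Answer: -4960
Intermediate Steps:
T(U) = 7 (T(U) = 4 + ((-9 - 7) + 19) = 4 + (-16 + 19) = 4 + 3 = 7)
-4953 - T(32) = -4953 - 1*7 = -4953 - 7 = -4960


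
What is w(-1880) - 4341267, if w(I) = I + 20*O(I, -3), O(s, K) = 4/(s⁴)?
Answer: -678181500675423999/156149792000 ≈ -4.3431e+6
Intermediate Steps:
O(s, K) = 4/s⁴
w(I) = I + 80/I⁴ (w(I) = I + 20*(4/I⁴) = I + 80/I⁴)
w(-1880) - 4341267 = (-1880 + 80/(-1880)⁴) - 4341267 = (-1880 + 80*(1/12491983360000)) - 4341267 = (-1880 + 1/156149792000) - 4341267 = -293561608959999/156149792000 - 4341267 = -678181500675423999/156149792000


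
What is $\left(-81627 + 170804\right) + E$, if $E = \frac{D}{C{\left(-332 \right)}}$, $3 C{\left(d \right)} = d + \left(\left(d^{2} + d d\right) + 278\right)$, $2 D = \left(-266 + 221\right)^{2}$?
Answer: $\frac{39308157551}{440788} \approx 89177.0$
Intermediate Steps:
$D = \frac{2025}{2}$ ($D = \frac{\left(-266 + 221\right)^{2}}{2} = \frac{\left(-45\right)^{2}}{2} = \frac{1}{2} \cdot 2025 = \frac{2025}{2} \approx 1012.5$)
$C{\left(d \right)} = \frac{278}{3} + \frac{d}{3} + \frac{2 d^{2}}{3}$ ($C{\left(d \right)} = \frac{d + \left(\left(d^{2} + d d\right) + 278\right)}{3} = \frac{d + \left(\left(d^{2} + d^{2}\right) + 278\right)}{3} = \frac{d + \left(2 d^{2} + 278\right)}{3} = \frac{d + \left(278 + 2 d^{2}\right)}{3} = \frac{278 + d + 2 d^{2}}{3} = \frac{278}{3} + \frac{d}{3} + \frac{2 d^{2}}{3}$)
$E = \frac{6075}{440788}$ ($E = \frac{2025}{2 \left(\frac{278}{3} + \frac{1}{3} \left(-332\right) + \frac{2 \left(-332\right)^{2}}{3}\right)} = \frac{2025}{2 \left(\frac{278}{3} - \frac{332}{3} + \frac{2}{3} \cdot 110224\right)} = \frac{2025}{2 \left(\frac{278}{3} - \frac{332}{3} + \frac{220448}{3}\right)} = \frac{2025}{2 \cdot \frac{220394}{3}} = \frac{2025}{2} \cdot \frac{3}{220394} = \frac{6075}{440788} \approx 0.013782$)
$\left(-81627 + 170804\right) + E = \left(-81627 + 170804\right) + \frac{6075}{440788} = 89177 + \frac{6075}{440788} = \frac{39308157551}{440788}$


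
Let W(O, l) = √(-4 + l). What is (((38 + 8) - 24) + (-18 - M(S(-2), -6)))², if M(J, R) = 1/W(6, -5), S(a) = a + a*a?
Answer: (12 + I)²/9 ≈ 15.889 + 2.6667*I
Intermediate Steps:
S(a) = a + a²
M(J, R) = -I/3 (M(J, R) = 1/(√(-4 - 5)) = 1/(√(-9)) = 1/(3*I) = -I/3)
(((38 + 8) - 24) + (-18 - M(S(-2), -6)))² = (((38 + 8) - 24) + (-18 - (-1)*I/3))² = ((46 - 24) + (-18 + I/3))² = (22 + (-18 + I/3))² = (4 + I/3)²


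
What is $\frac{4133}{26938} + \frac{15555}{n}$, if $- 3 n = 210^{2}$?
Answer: $- \frac{11942183}{13199620} \approx -0.90474$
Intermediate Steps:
$n = -14700$ ($n = - \frac{210^{2}}{3} = \left(- \frac{1}{3}\right) 44100 = -14700$)
$\frac{4133}{26938} + \frac{15555}{n} = \frac{4133}{26938} + \frac{15555}{-14700} = 4133 \cdot \frac{1}{26938} + 15555 \left(- \frac{1}{14700}\right) = \frac{4133}{26938} - \frac{1037}{980} = - \frac{11942183}{13199620}$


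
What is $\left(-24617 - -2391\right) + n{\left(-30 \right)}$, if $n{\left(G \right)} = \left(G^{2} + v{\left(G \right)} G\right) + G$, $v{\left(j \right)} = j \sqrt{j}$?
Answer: $-21356 + 900 i \sqrt{30} \approx -21356.0 + 4929.5 i$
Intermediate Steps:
$v{\left(j \right)} = j^{\frac{3}{2}}$
$n{\left(G \right)} = G + G^{2} + G^{\frac{5}{2}}$ ($n{\left(G \right)} = \left(G^{2} + G^{\frac{3}{2}} G\right) + G = \left(G^{2} + G^{\frac{5}{2}}\right) + G = G + G^{2} + G^{\frac{5}{2}}$)
$\left(-24617 - -2391\right) + n{\left(-30 \right)} = \left(-24617 - -2391\right) - 30 \left(1 - 30 + \left(-30\right)^{\frac{3}{2}}\right) = \left(-24617 + 2391\right) - 30 \left(1 - 30 - 30 i \sqrt{30}\right) = -22226 - 30 \left(-29 - 30 i \sqrt{30}\right) = -22226 + \left(870 + 900 i \sqrt{30}\right) = -21356 + 900 i \sqrt{30}$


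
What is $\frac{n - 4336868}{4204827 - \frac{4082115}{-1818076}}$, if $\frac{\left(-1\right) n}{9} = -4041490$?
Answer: $\frac{58244868133192}{7644699134967} \approx 7.619$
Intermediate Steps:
$n = 36373410$ ($n = \left(-9\right) \left(-4041490\right) = 36373410$)
$\frac{n - 4336868}{4204827 - \frac{4082115}{-1818076}} = \frac{36373410 - 4336868}{4204827 - \frac{4082115}{-1818076}} = \frac{32036542}{4204827 - - \frac{4082115}{1818076}} = \frac{32036542}{4204827 + \frac{4082115}{1818076}} = \frac{32036542}{\frac{7644699134967}{1818076}} = 32036542 \cdot \frac{1818076}{7644699134967} = \frac{58244868133192}{7644699134967}$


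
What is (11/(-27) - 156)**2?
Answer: 17833729/729 ≈ 24463.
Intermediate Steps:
(11/(-27) - 156)**2 = (11*(-1/27) - 156)**2 = (-11/27 - 156)**2 = (-4223/27)**2 = 17833729/729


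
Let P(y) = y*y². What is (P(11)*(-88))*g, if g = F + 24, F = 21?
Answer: -5270760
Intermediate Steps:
g = 45 (g = 21 + 24 = 45)
P(y) = y³
(P(11)*(-88))*g = (11³*(-88))*45 = (1331*(-88))*45 = -117128*45 = -5270760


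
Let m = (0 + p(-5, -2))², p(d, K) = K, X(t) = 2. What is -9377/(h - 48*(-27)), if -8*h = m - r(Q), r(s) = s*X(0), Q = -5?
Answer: -37508/5177 ≈ -7.2451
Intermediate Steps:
m = 4 (m = (0 - 2)² = (-2)² = 4)
r(s) = 2*s (r(s) = s*2 = 2*s)
h = -7/4 (h = -(4 - 2*(-5))/8 = -(4 - 1*(-10))/8 = -(4 + 10)/8 = -⅛*14 = -7/4 ≈ -1.7500)
-9377/(h - 48*(-27)) = -9377/(-7/4 - 48*(-27)) = -9377/(-7/4 + 1296) = -9377/5177/4 = -9377*4/5177 = -37508/5177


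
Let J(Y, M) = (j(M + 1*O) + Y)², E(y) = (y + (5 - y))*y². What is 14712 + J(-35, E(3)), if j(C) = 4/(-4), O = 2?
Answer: 16008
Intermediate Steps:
j(C) = -1 (j(C) = 4*(-¼) = -1)
E(y) = 5*y²
J(Y, M) = (-1 + Y)²
14712 + J(-35, E(3)) = 14712 + (-1 - 35)² = 14712 + (-36)² = 14712 + 1296 = 16008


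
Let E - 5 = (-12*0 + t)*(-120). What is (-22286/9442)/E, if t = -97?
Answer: -11143/54976045 ≈ -0.00020269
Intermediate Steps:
E = 11645 (E = 5 + (-12*0 - 97)*(-120) = 5 + (0 - 97)*(-120) = 5 - 97*(-120) = 5 + 11640 = 11645)
(-22286/9442)/E = -22286/9442/11645 = -22286*1/9442*(1/11645) = -11143/4721*1/11645 = -11143/54976045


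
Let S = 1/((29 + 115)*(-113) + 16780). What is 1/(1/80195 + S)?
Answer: 40739060/80703 ≈ 504.80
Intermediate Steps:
S = 1/508 (S = 1/(144*(-113) + 16780) = 1/(-16272 + 16780) = 1/508 ≈ 0.0019685)
1/(1/80195 + S) = 1/(1/80195 + 1/508) = 1/(80703/40739060) = 40739060/80703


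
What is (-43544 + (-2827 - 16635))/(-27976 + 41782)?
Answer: -10501/2301 ≈ -4.5637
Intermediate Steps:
(-43544 + (-2827 - 16635))/(-27976 + 41782) = (-43544 - 19462)/13806 = -63006*1/13806 = -10501/2301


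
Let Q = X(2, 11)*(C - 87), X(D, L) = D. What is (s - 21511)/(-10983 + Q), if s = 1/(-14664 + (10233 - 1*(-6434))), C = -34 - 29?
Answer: 43086532/22599849 ≈ 1.9065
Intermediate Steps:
C = -63
Q = -300 (Q = 2*(-63 - 87) = 2*(-150) = -300)
s = 1/2003 (s = 1/(-14664 + (10233 + 6434)) = 1/(-14664 + 16667) = 1/2003 ≈ 0.00049925)
(s - 21511)/(-10983 + Q) = (1/2003 - 21511)/(-10983 - 300) = -43086532/2003/(-11283) = -43086532/2003*(-1/11283) = 43086532/22599849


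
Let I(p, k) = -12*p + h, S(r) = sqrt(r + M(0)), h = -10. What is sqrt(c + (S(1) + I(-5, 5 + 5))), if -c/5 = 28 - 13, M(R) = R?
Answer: 2*I*sqrt(6) ≈ 4.899*I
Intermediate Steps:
S(r) = sqrt(r) (S(r) = sqrt(r + 0) = sqrt(r))
I(p, k) = -10 - 12*p (I(p, k) = -12*p - 10 = -10 - 12*p)
c = -75 (c = -5*(28 - 13) = -5*15 = -75)
sqrt(c + (S(1) + I(-5, 5 + 5))) = sqrt(-75 + (sqrt(1) + (-10 - 12*(-5)))) = sqrt(-75 + (1 + (-10 + 60))) = sqrt(-75 + (1 + 50)) = sqrt(-75 + 51) = sqrt(-24) = 2*I*sqrt(6)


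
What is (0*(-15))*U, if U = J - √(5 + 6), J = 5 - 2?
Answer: 0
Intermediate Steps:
J = 3
U = 3 - √11 (U = 3 - √(5 + 6) = 3 - √11 ≈ -0.31662)
(0*(-15))*U = (0*(-15))*(3 - √11) = 0*(3 - √11) = 0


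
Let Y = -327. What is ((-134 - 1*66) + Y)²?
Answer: 277729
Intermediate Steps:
((-134 - 1*66) + Y)² = ((-134 - 1*66) - 327)² = ((-134 - 66) - 327)² = (-200 - 327)² = (-527)² = 277729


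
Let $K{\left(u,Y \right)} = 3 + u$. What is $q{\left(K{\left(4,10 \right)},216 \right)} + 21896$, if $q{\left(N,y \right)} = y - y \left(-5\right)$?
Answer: $23192$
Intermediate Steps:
$q{\left(N,y \right)} = 6 y$ ($q{\left(N,y \right)} = y - - 5 y = y + 5 y = 6 y$)
$q{\left(K{\left(4,10 \right)},216 \right)} + 21896 = 6 \cdot 216 + 21896 = 1296 + 21896 = 23192$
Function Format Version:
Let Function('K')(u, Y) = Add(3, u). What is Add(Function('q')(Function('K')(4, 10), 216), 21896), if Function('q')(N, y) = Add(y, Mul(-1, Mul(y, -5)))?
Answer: 23192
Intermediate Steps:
Function('q')(N, y) = Mul(6, y) (Function('q')(N, y) = Add(y, Mul(-1, Mul(-5, y))) = Add(y, Mul(5, y)) = Mul(6, y))
Add(Function('q')(Function('K')(4, 10), 216), 21896) = Add(Mul(6, 216), 21896) = Add(1296, 21896) = 23192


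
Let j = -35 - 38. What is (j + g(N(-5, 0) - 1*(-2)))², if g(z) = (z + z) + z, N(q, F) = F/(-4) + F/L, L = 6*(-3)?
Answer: 4489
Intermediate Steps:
L = -18
N(q, F) = -11*F/36 (N(q, F) = F/(-4) + F/(-18) = F*(-¼) + F*(-1/18) = -F/4 - F/18 = -11*F/36)
j = -73
g(z) = 3*z (g(z) = 2*z + z = 3*z)
(j + g(N(-5, 0) - 1*(-2)))² = (-73 + 3*(-11/36*0 - 1*(-2)))² = (-73 + 3*(0 + 2))² = (-73 + 3*2)² = (-73 + 6)² = (-67)² = 4489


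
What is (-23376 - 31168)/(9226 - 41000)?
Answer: 27272/15887 ≈ 1.7166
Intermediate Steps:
(-23376 - 31168)/(9226 - 41000) = -54544/(-31774) = -54544*(-1/31774) = 27272/15887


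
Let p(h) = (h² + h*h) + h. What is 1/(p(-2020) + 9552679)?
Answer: 1/17711459 ≈ 5.6461e-8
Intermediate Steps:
p(h) = h + 2*h² (p(h) = (h² + h²) + h = 2*h² + h = h + 2*h²)
1/(p(-2020) + 9552679) = 1/(-2020*(1 + 2*(-2020)) + 9552679) = 1/(-2020*(1 - 4040) + 9552679) = 1/(-2020*(-4039) + 9552679) = 1/(8158780 + 9552679) = 1/17711459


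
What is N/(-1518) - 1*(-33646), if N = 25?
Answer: 51074603/1518 ≈ 33646.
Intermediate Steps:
N/(-1518) - 1*(-33646) = 25/(-1518) - 1*(-33646) = -1/1518*25 + 33646 = -25/1518 + 33646 = 51074603/1518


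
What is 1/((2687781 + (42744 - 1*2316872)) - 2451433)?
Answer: -1/2037780 ≈ -4.9073e-7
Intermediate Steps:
1/((2687781 + (42744 - 1*2316872)) - 2451433) = 1/((2687781 + (42744 - 2316872)) - 2451433) = 1/((2687781 - 2274128) - 2451433) = 1/(413653 - 2451433) = 1/(-2037780) = -1/2037780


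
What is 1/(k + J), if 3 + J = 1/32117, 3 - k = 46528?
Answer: -32117/1494339775 ≈ -2.1492e-5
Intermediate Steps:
k = -46525 (k = 3 - 1*46528 = 3 - 46528 = -46525)
J = -96350/32117 (J = -3 + 1/32117 = -96350/32117 ≈ -3.0000)
1/(k + J) = 1/(-46525 - 96350/32117) = 1/(-1494339775/32117) = -32117/1494339775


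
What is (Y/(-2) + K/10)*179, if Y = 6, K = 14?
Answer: -1432/5 ≈ -286.40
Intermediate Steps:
(Y/(-2) + K/10)*179 = (6/(-2) + 14/10)*179 = (6*(-½) + 14*(⅒))*179 = (-3 + 7/5)*179 = -8/5*179 = -1432/5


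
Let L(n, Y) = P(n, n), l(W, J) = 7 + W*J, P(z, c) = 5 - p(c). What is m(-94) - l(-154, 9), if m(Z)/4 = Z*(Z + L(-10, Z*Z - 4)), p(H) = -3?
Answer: 33715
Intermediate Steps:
P(z, c) = 8 (P(z, c) = 5 - 1*(-3) = 5 + 3 = 8)
l(W, J) = 7 + J*W
L(n, Y) = 8
m(Z) = 4*Z*(8 + Z) (m(Z) = 4*(Z*(Z + 8)) = 4*(Z*(8 + Z)) = 4*Z*(8 + Z))
m(-94) - l(-154, 9) = 4*(-94)*(8 - 94) - (7 + 9*(-154)) = 4*(-94)*(-86) - (7 - 1386) = 32336 - 1*(-1379) = 32336 + 1379 = 33715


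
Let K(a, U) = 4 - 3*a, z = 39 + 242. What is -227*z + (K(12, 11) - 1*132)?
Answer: -63951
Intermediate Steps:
z = 281
-227*z + (K(12, 11) - 1*132) = -227*281 + ((4 - 3*12) - 1*132) = -63787 + ((4 - 36) - 132) = -63787 + (-32 - 132) = -63787 - 164 = -63951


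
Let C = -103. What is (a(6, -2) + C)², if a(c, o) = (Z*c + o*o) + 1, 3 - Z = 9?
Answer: 17956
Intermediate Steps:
Z = -6 (Z = 3 - 1*9 = 3 - 9 = -6)
a(c, o) = 1 + o² - 6*c (a(c, o) = (-6*c + o*o) + 1 = (-6*c + o²) + 1 = (o² - 6*c) + 1 = 1 + o² - 6*c)
(a(6, -2) + C)² = ((1 + (-2)² - 6*6) - 103)² = ((1 + 4 - 36) - 103)² = (-31 - 103)² = (-134)² = 17956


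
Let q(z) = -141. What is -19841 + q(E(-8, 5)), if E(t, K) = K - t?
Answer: -19982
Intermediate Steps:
-19841 + q(E(-8, 5)) = -19841 - 141 = -19982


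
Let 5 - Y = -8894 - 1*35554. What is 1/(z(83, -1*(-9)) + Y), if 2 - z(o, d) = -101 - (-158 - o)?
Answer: 1/44315 ≈ 2.2566e-5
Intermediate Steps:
Y = 44453 (Y = 5 - (-8894 - 1*35554) = 5 - (-8894 - 35554) = 5 - 1*(-44448) = 5 + 44448 = 44453)
z(o, d) = -55 - o (z(o, d) = 2 - (-101 - (-158 - o)) = 2 - (-101 + (158 + o)) = 2 - (57 + o) = 2 + (-57 - o) = -55 - o)
1/(z(83, -1*(-9)) + Y) = 1/((-55 - 1*83) + 44453) = 1/((-55 - 83) + 44453) = 1/(-138 + 44453) = 1/44315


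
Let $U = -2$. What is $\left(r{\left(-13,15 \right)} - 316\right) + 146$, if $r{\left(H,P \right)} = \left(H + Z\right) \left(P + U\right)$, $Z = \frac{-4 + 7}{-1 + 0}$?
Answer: $-378$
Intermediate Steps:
$Z = -3$ ($Z = \frac{3}{-1} = 3 \left(-1\right) = -3$)
$r{\left(H,P \right)} = \left(-3 + H\right) \left(-2 + P\right)$ ($r{\left(H,P \right)} = \left(H - 3\right) \left(P - 2\right) = \left(-3 + H\right) \left(-2 + P\right)$)
$\left(r{\left(-13,15 \right)} - 316\right) + 146 = \left(\left(6 - 45 - -26 - 195\right) - 316\right) + 146 = \left(\left(6 - 45 + 26 - 195\right) - 316\right) + 146 = \left(-208 - 316\right) + 146 = -524 + 146 = -378$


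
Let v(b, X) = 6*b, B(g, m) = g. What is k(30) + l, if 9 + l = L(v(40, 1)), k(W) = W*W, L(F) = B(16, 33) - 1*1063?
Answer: -156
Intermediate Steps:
L(F) = -1047 (L(F) = 16 - 1*1063 = 16 - 1063 = -1047)
k(W) = W²
l = -1056 (l = -9 - 1047 = -1056)
k(30) + l = 30² - 1056 = 900 - 1056 = -156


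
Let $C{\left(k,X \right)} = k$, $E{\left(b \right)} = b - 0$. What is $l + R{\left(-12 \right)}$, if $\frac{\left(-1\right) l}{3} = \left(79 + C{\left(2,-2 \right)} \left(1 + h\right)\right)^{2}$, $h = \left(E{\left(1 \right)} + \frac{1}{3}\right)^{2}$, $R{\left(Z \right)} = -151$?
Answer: $- \frac{583198}{27} \approx -21600.0$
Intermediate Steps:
$E{\left(b \right)} = b$ ($E{\left(b \right)} = b + 0 = b$)
$h = \frac{16}{9}$ ($h = \left(1 + \frac{1}{3}\right)^{2} = \left(\frac{4}{3}\right)^{2} = \frac{16}{9} \approx 1.7778$)
$l = - \frac{579121}{27}$ ($l = - 3 \left(79 + 2 \left(1 + \frac{16}{9}\right)\right)^{2} = - 3 \left(79 + 2 \cdot \frac{25}{9}\right)^{2} = - 3 \left(79 + \frac{50}{9}\right)^{2} = - 3 \left(\frac{761}{9}\right)^{2} = \left(-3\right) \frac{579121}{81} = - \frac{579121}{27} \approx -21449.0$)
$l + R{\left(-12 \right)} = - \frac{579121}{27} - 151 = - \frac{583198}{27}$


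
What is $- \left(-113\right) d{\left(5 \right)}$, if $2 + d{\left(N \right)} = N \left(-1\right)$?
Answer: $-791$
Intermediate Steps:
$d{\left(N \right)} = -2 - N$ ($d{\left(N \right)} = -2 + N \left(-1\right) = -2 - N$)
$- \left(-113\right) d{\left(5 \right)} = - \left(-113\right) \left(-2 - 5\right) = - \left(-113\right) \left(-7\right) = \left(-1\right) 791 = -791$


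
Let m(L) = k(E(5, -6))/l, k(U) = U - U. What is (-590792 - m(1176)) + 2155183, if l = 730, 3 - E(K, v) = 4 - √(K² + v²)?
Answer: 1564391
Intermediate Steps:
E(K, v) = -1 + √(K² + v²) (E(K, v) = 3 - (4 - √(K² + v²)) = 3 + (-4 + √(K² + v²)) = -1 + √(K² + v²))
k(U) = 0
m(L) = 0 (m(L) = 0/730 = 0*(1/730) = 0)
(-590792 - m(1176)) + 2155183 = (-590792 - 1*0) + 2155183 = (-590792 + 0) + 2155183 = -590792 + 2155183 = 1564391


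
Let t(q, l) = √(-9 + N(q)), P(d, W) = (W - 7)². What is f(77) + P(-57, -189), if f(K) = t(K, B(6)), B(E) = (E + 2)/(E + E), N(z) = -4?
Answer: 38416 + I*√13 ≈ 38416.0 + 3.6056*I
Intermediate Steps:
B(E) = (2 + E)/(2*E) (B(E) = (2 + E)/((2*E)) = (2 + E)*(1/(2*E)) = (2 + E)/(2*E))
P(d, W) = (-7 + W)²
t(q, l) = I*√13 (t(q, l) = √(-9 - 4) = √(-13) = I*√13)
f(K) = I*√13
f(77) + P(-57, -189) = I*√13 + (-7 - 189)² = I*√13 + (-196)² = I*√13 + 38416 = 38416 + I*√13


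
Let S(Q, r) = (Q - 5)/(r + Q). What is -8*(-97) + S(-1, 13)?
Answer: 1551/2 ≈ 775.50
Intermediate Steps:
S(Q, r) = (-5 + Q)/(Q + r)
-8*(-97) + S(-1, 13) = -8*(-97) + (-5 - 1)/(-1 + 13) = 776 - 6/12 = 776 + (1/12)*(-6) = 776 - 1/2 = 1551/2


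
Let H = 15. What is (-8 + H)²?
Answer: 49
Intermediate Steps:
(-8 + H)² = (-8 + 15)² = 7² = 49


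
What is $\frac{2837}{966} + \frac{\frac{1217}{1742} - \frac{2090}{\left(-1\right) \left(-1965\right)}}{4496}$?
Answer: $\frac{1455335368477}{495556160736} \approx 2.9368$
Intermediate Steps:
$\frac{2837}{966} + \frac{\frac{1217}{1742} - \frac{2090}{\left(-1\right) \left(-1965\right)}}{4496} = 2837 \cdot \frac{1}{966} + \left(1217 \cdot \frac{1}{1742} - \frac{2090}{1965}\right) \frac{1}{4496} = \frac{2837}{966} + \left(\frac{1217}{1742} - \frac{418}{393}\right) \frac{1}{4496} = \frac{2837}{966} - \frac{249875}{3077988576} = \frac{1455335368477}{495556160736}$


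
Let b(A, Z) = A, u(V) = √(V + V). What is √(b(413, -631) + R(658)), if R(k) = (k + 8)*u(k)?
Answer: √(413 + 1332*√329) ≈ 156.76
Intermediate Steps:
u(V) = √2*√V (u(V) = √(2*V) = √2*√V)
R(k) = √2*√k*(8 + k) (R(k) = (k + 8)*(√2*√k) = (8 + k)*(√2*√k) = √2*√k*(8 + k))
√(b(413, -631) + R(658)) = √(413 + √2*√658*(8 + 658)) = √(413 + √2*√658*666) = √(413 + 1332*√329)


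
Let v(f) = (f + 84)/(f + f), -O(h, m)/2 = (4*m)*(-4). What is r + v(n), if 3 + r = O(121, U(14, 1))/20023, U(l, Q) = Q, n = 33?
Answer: -539917/440506 ≈ -1.2257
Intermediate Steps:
O(h, m) = 32*m (O(h, m) = -2*4*m*(-4) = -(-32)*m = 32*m)
r = -60037/20023 (r = -3 + (32*1)/20023 = -3 + 32*(1/20023) = -3 + 32/20023 = -60037/20023 ≈ -2.9984)
v(f) = (84 + f)/(2*f) (v(f) = (84 + f)/((2*f)) = (84 + f)*(1/(2*f)) = (84 + f)/(2*f))
r + v(n) = -60037/20023 + (½)*(84 + 33)/33 = -60037/20023 + (½)*(1/33)*117 = -60037/20023 + 39/22 = -539917/440506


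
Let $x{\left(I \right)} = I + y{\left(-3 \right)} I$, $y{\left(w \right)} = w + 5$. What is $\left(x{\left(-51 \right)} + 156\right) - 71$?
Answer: $-68$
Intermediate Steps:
$y{\left(w \right)} = 5 + w$
$x{\left(I \right)} = 3 I$ ($x{\left(I \right)} = I + \left(5 - 3\right) I = I + 2 I = 3 I$)
$\left(x{\left(-51 \right)} + 156\right) - 71 = \left(3 \left(-51\right) + 156\right) - 71 = \left(-153 + 156\right) - 71 = 3 - 71 = -68$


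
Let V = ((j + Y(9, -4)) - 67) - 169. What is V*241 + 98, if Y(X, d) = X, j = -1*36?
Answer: -63285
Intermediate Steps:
j = -36
V = -263 (V = ((-36 + 9) - 67) - 169 = (-27 - 67) - 169 = -94 - 169 = -263)
V*241 + 98 = -263*241 + 98 = -63383 + 98 = -63285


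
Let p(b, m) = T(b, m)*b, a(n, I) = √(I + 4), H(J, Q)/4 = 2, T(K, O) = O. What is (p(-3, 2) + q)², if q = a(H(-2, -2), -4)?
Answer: 36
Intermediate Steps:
H(J, Q) = 8 (H(J, Q) = 4*2 = 8)
a(n, I) = √(4 + I)
p(b, m) = b*m (p(b, m) = m*b = b*m)
q = 0 (q = √(4 - 4) = √0 = 0)
(p(-3, 2) + q)² = (-3*2 + 0)² = (-6 + 0)² = (-6)² = 36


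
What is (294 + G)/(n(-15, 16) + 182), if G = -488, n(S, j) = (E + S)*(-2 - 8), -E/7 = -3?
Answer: -97/61 ≈ -1.5902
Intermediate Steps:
E = 21 (E = -7*(-3) = 21)
n(S, j) = -210 - 10*S (n(S, j) = (21 + S)*(-2 - 8) = (21 + S)*(-10) = -210 - 10*S)
(294 + G)/(n(-15, 16) + 182) = (294 - 488)/((-210 - 10*(-15)) + 182) = -194/((-210 + 150) + 182) = -194/(-60 + 182) = -194/122 = -194*1/122 = -97/61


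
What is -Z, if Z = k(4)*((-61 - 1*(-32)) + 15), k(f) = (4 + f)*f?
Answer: 448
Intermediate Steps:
k(f) = f*(4 + f)
Z = -448 (Z = (4*(4 + 4))*((-61 - 1*(-32)) + 15) = (4*8)*((-61 + 32) + 15) = 32*(-29 + 15) = 32*(-14) = -448)
-Z = -1*(-448) = 448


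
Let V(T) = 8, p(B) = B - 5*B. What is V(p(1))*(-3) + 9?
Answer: -15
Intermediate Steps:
p(B) = -4*B
V(p(1))*(-3) + 9 = 8*(-3) + 9 = -24 + 9 = -15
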